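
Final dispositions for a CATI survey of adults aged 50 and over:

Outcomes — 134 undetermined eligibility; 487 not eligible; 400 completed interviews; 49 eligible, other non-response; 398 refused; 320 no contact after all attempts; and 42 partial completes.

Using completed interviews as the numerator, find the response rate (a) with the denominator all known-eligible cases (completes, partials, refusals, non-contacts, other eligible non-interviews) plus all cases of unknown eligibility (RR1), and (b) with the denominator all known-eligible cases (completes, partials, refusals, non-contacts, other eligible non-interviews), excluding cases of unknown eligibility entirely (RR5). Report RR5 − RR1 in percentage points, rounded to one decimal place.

Numerator = 400
Denom = 400 + 42 + 398 + 320 + 49 + 134 = 1343
RR1 = 400 / 1343 = 0.2978
Denom = 400 + 42 + 398 + 320 + 49 = 1209
RR5 = 400 / 1209 = 0.3309
Difference = 33.09 − 29.78 = 3.31 percentage points

3.3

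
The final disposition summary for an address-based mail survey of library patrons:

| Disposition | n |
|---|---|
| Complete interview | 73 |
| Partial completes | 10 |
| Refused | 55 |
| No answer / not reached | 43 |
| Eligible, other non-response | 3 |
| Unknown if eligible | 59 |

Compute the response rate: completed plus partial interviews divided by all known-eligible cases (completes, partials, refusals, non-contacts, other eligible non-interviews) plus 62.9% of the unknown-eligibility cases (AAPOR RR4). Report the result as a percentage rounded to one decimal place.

Top = 73 + 10 = 83
Determined eligible = 73 + 10 + 55 + 43 + 3 = 184
e × U = 0.6290 × 59 = 37.11
Denom = 184 + 37.11 = 221.11
RR4 = 83 / 221.11 = 0.3754

37.5%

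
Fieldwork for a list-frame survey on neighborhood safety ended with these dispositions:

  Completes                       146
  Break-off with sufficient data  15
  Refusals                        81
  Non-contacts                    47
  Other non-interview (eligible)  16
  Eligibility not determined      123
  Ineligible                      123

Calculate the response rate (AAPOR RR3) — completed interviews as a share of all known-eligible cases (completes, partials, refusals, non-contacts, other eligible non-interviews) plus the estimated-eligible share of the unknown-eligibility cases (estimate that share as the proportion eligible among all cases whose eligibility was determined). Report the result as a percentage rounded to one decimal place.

Top = 146
Eligible (known) = 146 + 15 + 81 + 47 + 16 = 305
e = 305 / (305 + 123) = 305 / 428 = 0.7126
e × U = 0.7126 × 123 = 87.65
Denominator = 305 + 87.65 = 392.65
RR3 = 146 / 392.65 = 0.3718

37.2%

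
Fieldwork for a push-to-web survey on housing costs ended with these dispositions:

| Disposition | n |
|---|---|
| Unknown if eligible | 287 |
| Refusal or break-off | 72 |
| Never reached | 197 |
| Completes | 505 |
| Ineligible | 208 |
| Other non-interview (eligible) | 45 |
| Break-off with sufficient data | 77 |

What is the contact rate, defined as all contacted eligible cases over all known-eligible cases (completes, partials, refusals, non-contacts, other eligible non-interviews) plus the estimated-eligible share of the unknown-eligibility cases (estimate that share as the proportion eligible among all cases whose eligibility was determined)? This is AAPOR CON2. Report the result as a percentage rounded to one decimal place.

Top: 505 + 77 + 72 + 45 = 699
Determined eligible: 505 + 77 + 72 + 197 + 45 = 896
e = 896 / (896 + 208) = 896 / 1104 = 0.8116
e × U: 0.8116 × 287 = 232.93
Denom: 896 + 232.93 = 1128.93
CON2 = 699 / 1128.93 = 0.6192

61.9%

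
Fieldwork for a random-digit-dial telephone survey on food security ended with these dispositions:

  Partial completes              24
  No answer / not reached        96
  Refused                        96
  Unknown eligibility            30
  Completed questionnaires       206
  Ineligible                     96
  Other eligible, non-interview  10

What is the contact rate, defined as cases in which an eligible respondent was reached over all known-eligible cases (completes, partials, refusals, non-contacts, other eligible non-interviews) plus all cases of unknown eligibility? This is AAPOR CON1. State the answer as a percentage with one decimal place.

Num → 206 + 24 + 96 + 10 = 336
Base → 206 + 24 + 96 + 96 + 10 + 30 = 462
CON1 = 336 / 462 = 0.7273

72.7%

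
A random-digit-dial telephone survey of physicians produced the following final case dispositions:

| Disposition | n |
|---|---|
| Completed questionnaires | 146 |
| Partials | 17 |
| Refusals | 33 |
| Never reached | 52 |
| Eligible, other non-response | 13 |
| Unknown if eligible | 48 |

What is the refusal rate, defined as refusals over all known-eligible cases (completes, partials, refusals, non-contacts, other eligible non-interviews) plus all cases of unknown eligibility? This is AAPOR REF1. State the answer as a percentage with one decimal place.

Numerator → 33
Denom → 146 + 17 + 33 + 52 + 13 + 48 = 309
REF1 = 33 / 309 = 0.1068

10.7%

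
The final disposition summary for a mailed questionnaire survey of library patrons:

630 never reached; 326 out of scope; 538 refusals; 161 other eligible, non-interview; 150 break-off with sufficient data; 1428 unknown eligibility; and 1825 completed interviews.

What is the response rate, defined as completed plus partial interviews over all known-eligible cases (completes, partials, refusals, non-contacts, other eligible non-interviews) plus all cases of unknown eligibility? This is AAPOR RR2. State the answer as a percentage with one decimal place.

Top = 1825 + 150 = 1975
Denominator = 1825 + 150 + 538 + 630 + 161 + 1428 = 4732
RR2 = 1975 / 4732 = 0.4174

41.7%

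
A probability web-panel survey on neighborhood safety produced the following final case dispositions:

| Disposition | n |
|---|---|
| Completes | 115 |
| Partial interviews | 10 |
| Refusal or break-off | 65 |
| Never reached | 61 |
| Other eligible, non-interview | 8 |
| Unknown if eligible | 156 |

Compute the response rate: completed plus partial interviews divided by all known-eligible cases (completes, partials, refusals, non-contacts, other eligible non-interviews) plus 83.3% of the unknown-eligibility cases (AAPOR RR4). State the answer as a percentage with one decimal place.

Numerator = 115 + 10 = 125
Known eligible = 115 + 10 + 65 + 61 + 8 = 259
Eligible share of unknowns = 0.8330 × 156 = 129.95
Denom = 259 + 129.95 = 388.95
RR4 = 125 / 388.95 = 0.3214

32.1%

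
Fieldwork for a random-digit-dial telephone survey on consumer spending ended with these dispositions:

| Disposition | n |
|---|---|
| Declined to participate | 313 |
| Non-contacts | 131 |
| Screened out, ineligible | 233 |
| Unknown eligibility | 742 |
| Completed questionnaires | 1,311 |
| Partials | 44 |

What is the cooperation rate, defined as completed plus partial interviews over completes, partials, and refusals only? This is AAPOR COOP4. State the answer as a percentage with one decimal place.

Num: 1311 + 44 = 1355
Denominator: 1311 + 44 + 313 = 1668
COOP4 = 1355 / 1668 = 0.8124

81.2%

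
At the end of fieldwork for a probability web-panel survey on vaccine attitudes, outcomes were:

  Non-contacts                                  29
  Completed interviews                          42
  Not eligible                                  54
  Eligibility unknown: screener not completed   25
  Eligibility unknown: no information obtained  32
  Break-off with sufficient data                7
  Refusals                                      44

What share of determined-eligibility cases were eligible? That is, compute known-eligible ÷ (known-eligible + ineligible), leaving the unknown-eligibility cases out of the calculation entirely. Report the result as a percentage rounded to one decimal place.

Unknown if eligible = 25 + 32 = 57
Known eligible = 42 + 7 + 44 + 29 = 122
e = 122 / (122 + 54) = 122 / 176 = 0.6932

69.3%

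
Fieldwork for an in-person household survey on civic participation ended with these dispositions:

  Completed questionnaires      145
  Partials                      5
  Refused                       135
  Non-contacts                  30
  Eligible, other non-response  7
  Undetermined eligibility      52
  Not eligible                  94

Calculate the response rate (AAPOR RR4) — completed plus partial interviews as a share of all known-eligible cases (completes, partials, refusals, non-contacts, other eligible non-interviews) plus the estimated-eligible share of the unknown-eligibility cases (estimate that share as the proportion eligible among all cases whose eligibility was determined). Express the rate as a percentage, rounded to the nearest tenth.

41.4%

Numerator → 145 + 5 = 150
Determined eligible → 145 + 5 + 135 + 30 + 7 = 322
e = 322 / (322 + 94) = 322 / 416 = 0.7740
Estimated eligible among unknowns → 0.7740 × 52 = 40.25
Base → 322 + 40.25 = 362.25
RR4 = 150 / 362.25 = 0.4141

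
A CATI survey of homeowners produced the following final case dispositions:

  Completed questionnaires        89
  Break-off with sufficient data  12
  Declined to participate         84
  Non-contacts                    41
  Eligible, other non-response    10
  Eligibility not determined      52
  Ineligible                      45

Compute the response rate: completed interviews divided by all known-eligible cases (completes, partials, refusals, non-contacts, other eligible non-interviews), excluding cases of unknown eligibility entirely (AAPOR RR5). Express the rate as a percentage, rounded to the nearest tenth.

37.7%

Num = 89
Base = 89 + 12 + 84 + 41 + 10 = 236
RR5 = 89 / 236 = 0.3771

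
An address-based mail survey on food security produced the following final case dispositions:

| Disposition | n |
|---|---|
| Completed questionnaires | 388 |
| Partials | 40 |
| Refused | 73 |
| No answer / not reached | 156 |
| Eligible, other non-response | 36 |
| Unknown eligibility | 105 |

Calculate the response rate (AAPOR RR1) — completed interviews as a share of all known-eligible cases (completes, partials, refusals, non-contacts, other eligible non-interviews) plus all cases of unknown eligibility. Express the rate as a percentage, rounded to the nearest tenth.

48.6%

Num = 388
Base = 388 + 40 + 73 + 156 + 36 + 105 = 798
RR1 = 388 / 798 = 0.4862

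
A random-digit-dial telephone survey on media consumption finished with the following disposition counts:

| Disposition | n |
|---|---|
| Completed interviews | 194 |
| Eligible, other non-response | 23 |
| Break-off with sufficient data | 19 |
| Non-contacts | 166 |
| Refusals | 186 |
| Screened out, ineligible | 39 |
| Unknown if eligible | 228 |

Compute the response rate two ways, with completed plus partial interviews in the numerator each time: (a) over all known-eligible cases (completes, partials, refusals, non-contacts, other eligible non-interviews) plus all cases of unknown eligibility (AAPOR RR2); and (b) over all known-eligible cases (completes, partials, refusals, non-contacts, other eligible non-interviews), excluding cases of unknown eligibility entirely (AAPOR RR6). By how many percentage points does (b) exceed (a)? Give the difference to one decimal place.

10.1

Numerator: 194 + 19 = 213
Denominator: 194 + 19 + 186 + 166 + 23 + 228 = 816
RR2 = 213 / 816 = 0.2610
Denominator: 194 + 19 + 186 + 166 + 23 = 588
RR6 = 213 / 588 = 0.3622
Difference = 36.22 − 26.10 = 10.12 percentage points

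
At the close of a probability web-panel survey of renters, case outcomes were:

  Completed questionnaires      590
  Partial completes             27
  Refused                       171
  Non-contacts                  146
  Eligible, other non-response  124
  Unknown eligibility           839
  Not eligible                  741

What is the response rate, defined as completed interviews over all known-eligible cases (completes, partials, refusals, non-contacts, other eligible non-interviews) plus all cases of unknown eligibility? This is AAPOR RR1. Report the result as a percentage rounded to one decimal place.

Num: 590
Base: 590 + 27 + 171 + 146 + 124 + 839 = 1897
RR1 = 590 / 1897 = 0.3110

31.1%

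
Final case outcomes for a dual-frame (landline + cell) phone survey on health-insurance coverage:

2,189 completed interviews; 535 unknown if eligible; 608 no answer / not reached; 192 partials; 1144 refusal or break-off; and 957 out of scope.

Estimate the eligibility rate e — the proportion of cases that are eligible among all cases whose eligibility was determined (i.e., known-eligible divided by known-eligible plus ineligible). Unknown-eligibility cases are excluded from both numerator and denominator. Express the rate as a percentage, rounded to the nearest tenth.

81.2%

Known eligible: 2189 + 192 + 1144 + 608 = 4133
e = 4133 / (4133 + 957) = 4133 / 5090 = 0.8120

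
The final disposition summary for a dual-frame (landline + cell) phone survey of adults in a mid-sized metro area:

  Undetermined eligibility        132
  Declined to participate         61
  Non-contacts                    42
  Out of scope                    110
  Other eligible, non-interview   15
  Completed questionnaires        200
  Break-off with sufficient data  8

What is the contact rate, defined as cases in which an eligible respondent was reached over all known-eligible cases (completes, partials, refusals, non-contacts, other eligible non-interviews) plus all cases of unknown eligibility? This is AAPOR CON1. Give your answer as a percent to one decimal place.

62.0%

Num: 200 + 8 + 61 + 15 = 284
Base: 200 + 8 + 61 + 42 + 15 + 132 = 458
CON1 = 284 / 458 = 0.6201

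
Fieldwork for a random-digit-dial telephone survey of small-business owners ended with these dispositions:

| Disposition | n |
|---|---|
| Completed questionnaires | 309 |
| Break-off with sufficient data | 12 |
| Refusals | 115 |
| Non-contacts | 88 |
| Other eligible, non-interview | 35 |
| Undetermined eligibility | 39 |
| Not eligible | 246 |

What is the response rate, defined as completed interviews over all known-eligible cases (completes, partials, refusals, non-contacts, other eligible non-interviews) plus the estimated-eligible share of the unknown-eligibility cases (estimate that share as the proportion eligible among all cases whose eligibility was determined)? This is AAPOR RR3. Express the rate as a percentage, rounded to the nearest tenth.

Num → 309
Eligible (known) → 309 + 12 + 115 + 88 + 35 = 559
e = 559 / (559 + 246) = 559 / 805 = 0.6944
Eligible share of unknowns → 0.6944 × 39 = 27.08
Denom → 559 + 27.08 = 586.08
RR3 = 309 / 586.08 = 0.5272

52.7%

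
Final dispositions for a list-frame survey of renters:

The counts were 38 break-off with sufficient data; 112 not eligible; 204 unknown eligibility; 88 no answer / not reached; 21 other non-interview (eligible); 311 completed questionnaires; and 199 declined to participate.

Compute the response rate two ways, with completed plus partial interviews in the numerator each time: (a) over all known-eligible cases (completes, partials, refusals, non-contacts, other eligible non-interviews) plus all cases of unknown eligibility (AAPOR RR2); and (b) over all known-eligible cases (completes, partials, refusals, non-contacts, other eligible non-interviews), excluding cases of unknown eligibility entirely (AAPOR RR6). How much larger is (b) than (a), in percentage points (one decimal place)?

12.6

Numerator: 311 + 38 = 349
Denominator: 311 + 38 + 199 + 88 + 21 + 204 = 861
RR2 = 349 / 861 = 0.4053
Denominator: 311 + 38 + 199 + 88 + 21 = 657
RR6 = 349 / 657 = 0.5312
Difference = 53.12 − 40.53 = 12.59 percentage points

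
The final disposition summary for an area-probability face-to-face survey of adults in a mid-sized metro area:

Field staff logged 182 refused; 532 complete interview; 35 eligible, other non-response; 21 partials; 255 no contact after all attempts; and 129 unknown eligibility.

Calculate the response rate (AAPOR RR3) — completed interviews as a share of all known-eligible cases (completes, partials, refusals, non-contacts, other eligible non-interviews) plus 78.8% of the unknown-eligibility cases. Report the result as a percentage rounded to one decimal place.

47.2%

Numerator → 532
Determined eligible → 532 + 21 + 182 + 255 + 35 = 1025
e × U → 0.7880 × 129 = 101.65
Denominator → 1025 + 101.65 = 1126.65
RR3 = 532 / 1126.65 = 0.4722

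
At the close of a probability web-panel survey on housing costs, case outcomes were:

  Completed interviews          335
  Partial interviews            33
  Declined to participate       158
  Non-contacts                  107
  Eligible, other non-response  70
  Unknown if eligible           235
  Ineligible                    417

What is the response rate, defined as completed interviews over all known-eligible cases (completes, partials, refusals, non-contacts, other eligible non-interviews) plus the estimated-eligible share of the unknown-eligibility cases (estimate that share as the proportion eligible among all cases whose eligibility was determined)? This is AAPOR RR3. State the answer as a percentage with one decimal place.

Numerator: 335
Determined eligible: 335 + 33 + 158 + 107 + 70 = 703
e = 703 / (703 + 417) = 703 / 1120 = 0.6277
Eligible share of unknowns: 0.6277 × 235 = 147.51
Denominator: 703 + 147.51 = 850.51
RR3 = 335 / 850.51 = 0.3939

39.4%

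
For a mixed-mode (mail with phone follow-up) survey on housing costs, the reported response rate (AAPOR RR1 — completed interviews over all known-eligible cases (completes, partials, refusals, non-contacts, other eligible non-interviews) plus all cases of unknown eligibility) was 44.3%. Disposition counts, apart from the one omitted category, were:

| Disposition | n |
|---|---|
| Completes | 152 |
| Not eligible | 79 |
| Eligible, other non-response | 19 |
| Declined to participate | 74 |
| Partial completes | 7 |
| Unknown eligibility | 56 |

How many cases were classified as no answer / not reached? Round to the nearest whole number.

35

RR1 = 152 / D = 0.443
D = 152 / 0.443 = 343.1
Remaining denominator categories sum to 308
no answer / not reached = 343.1 − 308 ≈ 35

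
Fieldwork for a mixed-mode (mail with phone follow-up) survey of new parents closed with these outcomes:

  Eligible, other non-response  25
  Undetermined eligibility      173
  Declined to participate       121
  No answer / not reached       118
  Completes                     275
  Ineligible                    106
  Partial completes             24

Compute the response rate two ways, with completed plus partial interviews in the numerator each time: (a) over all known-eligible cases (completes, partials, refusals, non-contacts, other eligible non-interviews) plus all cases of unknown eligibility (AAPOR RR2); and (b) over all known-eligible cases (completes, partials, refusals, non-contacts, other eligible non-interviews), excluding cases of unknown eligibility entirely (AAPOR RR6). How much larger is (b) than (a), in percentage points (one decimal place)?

Top: 275 + 24 = 299
Base: 275 + 24 + 121 + 118 + 25 + 173 = 736
RR2 = 299 / 736 = 0.4062
Base: 275 + 24 + 121 + 118 + 25 = 563
RR6 = 299 / 563 = 0.5311
Difference = 53.11 − 40.62 = 12.49 percentage points

12.5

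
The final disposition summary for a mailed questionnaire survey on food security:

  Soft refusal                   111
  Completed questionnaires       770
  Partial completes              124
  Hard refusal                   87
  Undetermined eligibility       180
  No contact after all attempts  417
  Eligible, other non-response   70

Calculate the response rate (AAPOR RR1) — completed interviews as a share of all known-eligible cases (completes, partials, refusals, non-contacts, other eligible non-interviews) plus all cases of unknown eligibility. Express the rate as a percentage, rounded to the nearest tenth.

43.8%

Refusals = 87 + 111 = 198
Num = 770
Base = 770 + 124 + 198 + 417 + 70 + 180 = 1759
RR1 = 770 / 1759 = 0.4377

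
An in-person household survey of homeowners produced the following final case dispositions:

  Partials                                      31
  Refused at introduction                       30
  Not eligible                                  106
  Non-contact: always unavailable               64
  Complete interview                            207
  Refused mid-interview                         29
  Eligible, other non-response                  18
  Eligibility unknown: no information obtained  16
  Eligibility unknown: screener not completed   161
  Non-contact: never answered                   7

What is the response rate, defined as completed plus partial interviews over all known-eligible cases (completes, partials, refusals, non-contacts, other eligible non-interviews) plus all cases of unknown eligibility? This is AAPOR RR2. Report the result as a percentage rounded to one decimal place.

42.3%

Refusals = 30 + 29 = 59
Never reached = 7 + 64 = 71
Undetermined eligibility = 161 + 16 = 177
Numerator → 207 + 31 = 238
Denominator → 207 + 31 + 59 + 71 + 18 + 177 = 563
RR2 = 238 / 563 = 0.4227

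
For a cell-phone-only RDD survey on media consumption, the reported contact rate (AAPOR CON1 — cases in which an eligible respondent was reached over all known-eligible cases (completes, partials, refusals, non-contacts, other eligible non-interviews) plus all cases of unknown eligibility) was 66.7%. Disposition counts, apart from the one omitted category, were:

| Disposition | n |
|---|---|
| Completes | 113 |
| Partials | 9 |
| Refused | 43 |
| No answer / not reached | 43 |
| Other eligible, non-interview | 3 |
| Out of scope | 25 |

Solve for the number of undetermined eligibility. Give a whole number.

Num: 113 + 9 + 43 + 3 = 168
CON1 = 168 / D = 0.667
D = 168 / 0.667 = 251.9
Other denominator terms total 211
undetermined eligibility = 251.9 − 211 ≈ 41

41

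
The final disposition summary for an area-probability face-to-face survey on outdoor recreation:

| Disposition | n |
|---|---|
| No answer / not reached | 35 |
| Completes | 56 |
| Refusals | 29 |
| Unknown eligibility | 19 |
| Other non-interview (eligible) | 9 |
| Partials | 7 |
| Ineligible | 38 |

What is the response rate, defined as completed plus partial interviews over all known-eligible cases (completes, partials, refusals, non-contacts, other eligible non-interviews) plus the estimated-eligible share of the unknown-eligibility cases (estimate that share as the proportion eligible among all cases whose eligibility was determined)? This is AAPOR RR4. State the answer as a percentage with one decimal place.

41.8%

Num → 56 + 7 = 63
Known eligible → 56 + 7 + 29 + 35 + 9 = 136
e = 136 / (136 + 38) = 136 / 174 = 0.7816
Estimated eligible among unknowns → 0.7816 × 19 = 14.85
Denominator → 136 + 14.85 = 150.85
RR4 = 63 / 150.85 = 0.4176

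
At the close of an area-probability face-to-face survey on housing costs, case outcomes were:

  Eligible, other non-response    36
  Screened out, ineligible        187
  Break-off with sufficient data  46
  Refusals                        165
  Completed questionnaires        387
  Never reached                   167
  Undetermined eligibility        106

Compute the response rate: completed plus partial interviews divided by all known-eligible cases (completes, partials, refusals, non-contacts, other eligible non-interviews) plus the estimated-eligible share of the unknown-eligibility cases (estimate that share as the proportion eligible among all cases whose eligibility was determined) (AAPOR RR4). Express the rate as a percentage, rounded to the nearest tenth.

48.8%

Numerator → 387 + 46 = 433
Eligible (known) → 387 + 46 + 165 + 167 + 36 = 801
e = 801 / (801 + 187) = 801 / 988 = 0.8107
Eligible share of unknowns → 0.8107 × 106 = 85.93
Base → 801 + 85.93 = 886.93
RR4 = 433 / 886.93 = 0.4882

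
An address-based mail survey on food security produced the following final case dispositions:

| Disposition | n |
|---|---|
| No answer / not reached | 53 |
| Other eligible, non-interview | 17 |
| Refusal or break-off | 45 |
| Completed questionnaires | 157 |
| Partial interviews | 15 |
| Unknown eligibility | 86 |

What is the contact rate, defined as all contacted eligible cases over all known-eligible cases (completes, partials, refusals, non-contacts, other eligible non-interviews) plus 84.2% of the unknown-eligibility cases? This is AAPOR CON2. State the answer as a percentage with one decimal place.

65.1%

Top = 157 + 15 + 45 + 17 = 234
Eligible (known) = 157 + 15 + 45 + 53 + 17 = 287
Eligible share of unknowns = 0.8420 × 86 = 72.41
Denominator = 287 + 72.41 = 359.41
CON2 = 234 / 359.41 = 0.6511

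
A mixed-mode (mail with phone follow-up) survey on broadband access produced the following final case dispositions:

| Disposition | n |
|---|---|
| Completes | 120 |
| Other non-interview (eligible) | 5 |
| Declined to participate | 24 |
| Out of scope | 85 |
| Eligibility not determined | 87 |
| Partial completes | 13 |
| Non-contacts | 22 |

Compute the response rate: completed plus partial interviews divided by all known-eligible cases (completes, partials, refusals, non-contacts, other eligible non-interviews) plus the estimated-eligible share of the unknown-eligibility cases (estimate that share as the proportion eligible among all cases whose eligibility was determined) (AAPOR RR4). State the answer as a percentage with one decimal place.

54.6%

Numerator → 120 + 13 = 133
Known eligible → 120 + 13 + 24 + 22 + 5 = 184
e = 184 / (184 + 85) = 184 / 269 = 0.6840
Eligible share of unknowns → 0.6840 × 87 = 59.51
Base → 184 + 59.51 = 243.51
RR4 = 133 / 243.51 = 0.5462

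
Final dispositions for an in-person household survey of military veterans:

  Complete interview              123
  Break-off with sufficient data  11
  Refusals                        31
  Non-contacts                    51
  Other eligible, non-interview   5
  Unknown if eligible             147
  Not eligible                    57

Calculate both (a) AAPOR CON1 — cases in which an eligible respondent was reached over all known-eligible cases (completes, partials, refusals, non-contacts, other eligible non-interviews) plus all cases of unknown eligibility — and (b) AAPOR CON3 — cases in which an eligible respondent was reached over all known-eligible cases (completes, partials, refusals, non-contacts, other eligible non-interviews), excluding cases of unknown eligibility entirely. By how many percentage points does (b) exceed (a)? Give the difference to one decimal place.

Numerator → 123 + 11 + 31 + 5 = 170
Base → 123 + 11 + 31 + 51 + 5 + 147 = 368
CON1 = 170 / 368 = 0.4620
Base → 123 + 11 + 31 + 51 + 5 = 221
CON3 = 170 / 221 = 0.7692
Difference = 76.92 − 46.20 = 30.72 percentage points

30.7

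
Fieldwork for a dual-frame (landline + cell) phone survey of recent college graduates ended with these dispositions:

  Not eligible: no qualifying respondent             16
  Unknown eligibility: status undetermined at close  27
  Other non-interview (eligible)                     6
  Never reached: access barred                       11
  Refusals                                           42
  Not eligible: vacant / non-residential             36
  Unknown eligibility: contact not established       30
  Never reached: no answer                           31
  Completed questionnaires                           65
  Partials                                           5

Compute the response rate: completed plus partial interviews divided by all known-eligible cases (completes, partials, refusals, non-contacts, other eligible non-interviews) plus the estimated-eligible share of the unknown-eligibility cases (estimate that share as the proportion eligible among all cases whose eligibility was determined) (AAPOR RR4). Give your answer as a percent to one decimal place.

34.5%

No contact after all attempts = 31 + 11 = 42
Undetermined eligibility = 30 + 27 = 57
Not eligible = 16 + 36 = 52
Top = 65 + 5 = 70
Eligible (known) = 65 + 5 + 42 + 42 + 6 = 160
e = 160 / (160 + 52) = 160 / 212 = 0.7547
Estimated eligible among unknowns = 0.7547 × 57 = 43.02
Denominator = 160 + 43.02 = 203.02
RR4 = 70 / 203.02 = 0.3448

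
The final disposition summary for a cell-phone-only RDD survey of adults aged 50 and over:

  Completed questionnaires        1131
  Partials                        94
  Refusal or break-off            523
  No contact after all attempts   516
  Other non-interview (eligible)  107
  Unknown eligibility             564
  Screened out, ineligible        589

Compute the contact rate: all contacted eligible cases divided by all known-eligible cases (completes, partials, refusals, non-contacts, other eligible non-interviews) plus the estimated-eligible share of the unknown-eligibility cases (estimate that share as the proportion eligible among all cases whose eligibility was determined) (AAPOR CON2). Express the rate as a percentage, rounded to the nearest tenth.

Numerator: 1131 + 94 + 523 + 107 = 1855
Eligible (known): 1131 + 94 + 523 + 516 + 107 = 2371
e = 2371 / (2371 + 589) = 2371 / 2960 = 0.8010
e × U: 0.8010 × 564 = 451.76
Denominator: 2371 + 451.76 = 2822.76
CON2 = 1855 / 2822.76 = 0.6572

65.7%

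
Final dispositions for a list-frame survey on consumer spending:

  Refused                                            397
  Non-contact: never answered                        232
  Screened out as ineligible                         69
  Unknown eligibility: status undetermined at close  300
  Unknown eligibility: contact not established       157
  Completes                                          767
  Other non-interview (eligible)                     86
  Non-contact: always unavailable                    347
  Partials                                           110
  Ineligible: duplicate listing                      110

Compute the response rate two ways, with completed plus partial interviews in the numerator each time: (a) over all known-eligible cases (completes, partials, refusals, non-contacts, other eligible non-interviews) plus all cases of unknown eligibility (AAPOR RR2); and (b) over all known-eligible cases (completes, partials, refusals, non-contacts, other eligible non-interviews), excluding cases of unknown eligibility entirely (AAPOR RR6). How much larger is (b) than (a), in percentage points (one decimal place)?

8.6

No answer / not reached = 232 + 347 = 579
Undetermined eligibility = 157 + 300 = 457
Not eligible = 69 + 110 = 179
Numerator = 767 + 110 = 877
Denominator = 767 + 110 + 397 + 579 + 86 + 457 = 2396
RR2 = 877 / 2396 = 0.3660
Denominator = 767 + 110 + 397 + 579 + 86 = 1939
RR6 = 877 / 1939 = 0.4523
Difference = 45.23 − 36.60 = 8.63 percentage points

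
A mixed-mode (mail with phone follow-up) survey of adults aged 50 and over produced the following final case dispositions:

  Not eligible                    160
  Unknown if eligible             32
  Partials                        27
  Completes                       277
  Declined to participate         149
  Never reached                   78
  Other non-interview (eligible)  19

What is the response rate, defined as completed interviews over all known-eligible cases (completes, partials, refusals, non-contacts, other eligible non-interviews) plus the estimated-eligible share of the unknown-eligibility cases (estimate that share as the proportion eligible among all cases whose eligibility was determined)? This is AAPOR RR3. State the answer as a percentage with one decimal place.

48.2%

Numerator: 277
Known eligible: 277 + 27 + 149 + 78 + 19 = 550
e = 550 / (550 + 160) = 550 / 710 = 0.7746
Eligible share of unknowns: 0.7746 × 32 = 24.79
Base: 550 + 24.79 = 574.79
RR3 = 277 / 574.79 = 0.4819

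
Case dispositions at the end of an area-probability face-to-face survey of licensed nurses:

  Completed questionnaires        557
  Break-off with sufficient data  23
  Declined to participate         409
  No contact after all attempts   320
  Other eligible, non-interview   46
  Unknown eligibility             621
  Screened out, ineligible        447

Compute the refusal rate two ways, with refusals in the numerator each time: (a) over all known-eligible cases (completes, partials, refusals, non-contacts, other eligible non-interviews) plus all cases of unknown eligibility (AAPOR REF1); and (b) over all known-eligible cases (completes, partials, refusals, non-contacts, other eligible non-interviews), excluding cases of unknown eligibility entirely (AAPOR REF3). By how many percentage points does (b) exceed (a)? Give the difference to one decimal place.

Num: 409
Denom: 557 + 23 + 409 + 320 + 46 + 621 = 1976
REF1 = 409 / 1976 = 0.2070
Denom: 557 + 23 + 409 + 320 + 46 = 1355
REF3 = 409 / 1355 = 0.3018
Difference = 30.18 − 20.70 = 9.48 percentage points

9.5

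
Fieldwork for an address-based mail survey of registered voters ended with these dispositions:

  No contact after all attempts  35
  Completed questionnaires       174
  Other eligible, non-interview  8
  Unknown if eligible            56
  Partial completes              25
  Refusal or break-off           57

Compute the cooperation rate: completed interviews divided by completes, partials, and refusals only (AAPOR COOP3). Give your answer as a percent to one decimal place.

Top: 174
Base: 174 + 25 + 57 = 256
COOP3 = 174 / 256 = 0.6797

68.0%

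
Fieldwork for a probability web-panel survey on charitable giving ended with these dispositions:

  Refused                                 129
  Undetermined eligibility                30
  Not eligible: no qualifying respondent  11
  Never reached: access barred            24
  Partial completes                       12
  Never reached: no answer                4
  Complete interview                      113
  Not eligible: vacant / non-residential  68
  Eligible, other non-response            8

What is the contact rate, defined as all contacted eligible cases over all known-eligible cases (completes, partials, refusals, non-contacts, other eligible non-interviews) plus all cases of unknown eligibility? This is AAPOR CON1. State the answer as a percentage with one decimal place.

81.9%

No contact after all attempts = 4 + 24 = 28
Screened out, ineligible = 11 + 68 = 79
Top → 113 + 12 + 129 + 8 = 262
Base → 113 + 12 + 129 + 28 + 8 + 30 = 320
CON1 = 262 / 320 = 0.8187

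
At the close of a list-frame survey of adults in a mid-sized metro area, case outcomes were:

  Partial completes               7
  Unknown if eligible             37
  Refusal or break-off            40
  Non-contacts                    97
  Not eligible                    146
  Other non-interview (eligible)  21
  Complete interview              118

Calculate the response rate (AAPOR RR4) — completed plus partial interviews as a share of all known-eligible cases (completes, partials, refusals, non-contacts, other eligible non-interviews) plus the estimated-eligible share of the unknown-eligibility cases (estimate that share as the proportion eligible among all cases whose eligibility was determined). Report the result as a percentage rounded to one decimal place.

40.7%

Top: 118 + 7 = 125
Eligible (known): 118 + 7 + 40 + 97 + 21 = 283
e = 283 / (283 + 146) = 283 / 429 = 0.6597
Estimated eligible among unknowns: 0.6597 × 37 = 24.41
Base: 283 + 24.41 = 307.41
RR4 = 125 / 307.41 = 0.4066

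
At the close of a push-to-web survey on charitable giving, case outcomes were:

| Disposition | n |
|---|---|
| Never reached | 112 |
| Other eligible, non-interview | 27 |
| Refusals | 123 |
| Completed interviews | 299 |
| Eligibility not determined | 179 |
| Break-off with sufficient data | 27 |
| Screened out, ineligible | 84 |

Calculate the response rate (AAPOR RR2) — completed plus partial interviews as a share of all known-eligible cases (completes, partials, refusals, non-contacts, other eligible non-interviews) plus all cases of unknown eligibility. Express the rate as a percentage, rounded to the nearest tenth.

Numerator = 299 + 27 = 326
Base = 299 + 27 + 123 + 112 + 27 + 179 = 767
RR2 = 326 / 767 = 0.4250

42.5%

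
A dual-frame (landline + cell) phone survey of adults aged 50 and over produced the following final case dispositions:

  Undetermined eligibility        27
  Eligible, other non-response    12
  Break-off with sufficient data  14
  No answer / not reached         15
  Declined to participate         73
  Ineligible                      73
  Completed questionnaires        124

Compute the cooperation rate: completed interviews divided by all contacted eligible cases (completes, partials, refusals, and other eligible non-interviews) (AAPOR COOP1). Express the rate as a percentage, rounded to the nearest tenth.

Numerator: 124
Denom: 124 + 14 + 73 + 12 = 223
COOP1 = 124 / 223 = 0.5561

55.6%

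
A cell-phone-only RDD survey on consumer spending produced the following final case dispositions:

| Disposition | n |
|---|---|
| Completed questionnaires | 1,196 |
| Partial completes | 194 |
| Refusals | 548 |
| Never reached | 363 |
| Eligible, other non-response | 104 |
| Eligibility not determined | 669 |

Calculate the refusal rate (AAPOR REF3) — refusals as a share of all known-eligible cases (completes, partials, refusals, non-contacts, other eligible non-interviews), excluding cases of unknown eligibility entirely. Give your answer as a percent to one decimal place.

22.8%

Top = 548
Denom = 1196 + 194 + 548 + 363 + 104 = 2405
REF3 = 548 / 2405 = 0.2279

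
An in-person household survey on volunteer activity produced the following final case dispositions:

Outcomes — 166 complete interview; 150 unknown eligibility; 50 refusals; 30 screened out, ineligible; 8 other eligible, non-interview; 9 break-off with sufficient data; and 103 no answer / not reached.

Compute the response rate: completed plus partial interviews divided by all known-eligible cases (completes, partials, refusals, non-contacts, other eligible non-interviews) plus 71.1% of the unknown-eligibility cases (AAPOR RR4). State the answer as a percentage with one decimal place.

39.5%

Numerator: 166 + 9 = 175
Known eligible: 166 + 9 + 50 + 103 + 8 = 336
Estimated eligible among unknowns: 0.7110 × 150 = 106.65
Denominator: 336 + 106.65 = 442.65
RR4 = 175 / 442.65 = 0.3953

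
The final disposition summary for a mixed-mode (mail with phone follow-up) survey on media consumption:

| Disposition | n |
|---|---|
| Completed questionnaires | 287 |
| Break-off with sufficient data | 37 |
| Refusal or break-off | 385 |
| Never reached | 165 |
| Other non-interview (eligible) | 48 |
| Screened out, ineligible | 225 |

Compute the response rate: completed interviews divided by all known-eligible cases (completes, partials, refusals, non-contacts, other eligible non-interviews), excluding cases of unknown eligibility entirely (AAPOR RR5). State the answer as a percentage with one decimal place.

Num: 287
Denominator: 287 + 37 + 385 + 165 + 48 = 922
RR5 = 287 / 922 = 0.3113

31.1%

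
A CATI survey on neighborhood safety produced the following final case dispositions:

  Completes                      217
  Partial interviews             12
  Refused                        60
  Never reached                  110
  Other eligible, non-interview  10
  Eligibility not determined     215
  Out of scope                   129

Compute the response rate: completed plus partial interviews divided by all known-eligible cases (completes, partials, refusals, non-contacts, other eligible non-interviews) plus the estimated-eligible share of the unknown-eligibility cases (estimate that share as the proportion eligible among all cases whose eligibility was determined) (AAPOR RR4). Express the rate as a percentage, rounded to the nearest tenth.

Numerator → 217 + 12 = 229
Determined eligible → 217 + 12 + 60 + 110 + 10 = 409
e = 409 / (409 + 129) = 409 / 538 = 0.7602
Eligible share of unknowns → 0.7602 × 215 = 163.44
Denominator → 409 + 163.44 = 572.44
RR4 = 229 / 572.44 = 0.4000

40.0%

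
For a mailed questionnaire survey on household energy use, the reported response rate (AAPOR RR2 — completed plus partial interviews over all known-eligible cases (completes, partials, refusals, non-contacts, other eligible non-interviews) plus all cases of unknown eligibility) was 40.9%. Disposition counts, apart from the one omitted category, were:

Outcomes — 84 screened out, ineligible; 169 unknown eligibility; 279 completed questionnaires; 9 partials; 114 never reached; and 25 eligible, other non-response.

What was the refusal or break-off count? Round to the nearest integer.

Num → 279 + 9 = 288
RR2 = 288 / D = 0.409
D = 288 / 0.409 = 704.2
Remaining denominator categories sum to 596
refusal or break-off = 704.2 − 596 ≈ 108

108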